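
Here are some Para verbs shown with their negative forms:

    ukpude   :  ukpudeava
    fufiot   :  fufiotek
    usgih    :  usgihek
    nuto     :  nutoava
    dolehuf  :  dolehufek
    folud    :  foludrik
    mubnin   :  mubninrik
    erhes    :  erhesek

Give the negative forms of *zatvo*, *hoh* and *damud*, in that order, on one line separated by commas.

Looking at the final sound of each stem: -ek when the stem ends in a voiceless consonant (*fufiot*, *usgih*, *dolehuf*, *erhes*); -rik when the stem ends in a voiced consonant (*folud*, *mubnin*); -ava when the stem ends in a vowel (*ukpude*, *nuto*).
*zatvo*: final sound = /o/, a vowel → -ava → *zatvoava*.
*hoh*: final sound = /h/, a voiceless consonant → -ek → *hohek*.
The final sound of *damud* is /d/, which is a voiced consonant, so the suffix is -rik, giving *damudrik*.

zatvoava, hohek, damudrik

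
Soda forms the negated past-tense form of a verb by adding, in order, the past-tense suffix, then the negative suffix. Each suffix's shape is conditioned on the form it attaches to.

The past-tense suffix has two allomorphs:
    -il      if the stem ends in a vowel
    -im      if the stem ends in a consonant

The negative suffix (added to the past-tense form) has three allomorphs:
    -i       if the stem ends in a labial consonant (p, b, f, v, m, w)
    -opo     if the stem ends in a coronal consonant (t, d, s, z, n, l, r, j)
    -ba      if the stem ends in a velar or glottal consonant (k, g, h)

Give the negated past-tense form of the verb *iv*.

ivimi

Since the final sound of *iv* is /v/ (a consonant), it takes -im, giving *ivim*.
The past-tense form *ivim*: final consonant = /m/, labial → -i → *ivimi*.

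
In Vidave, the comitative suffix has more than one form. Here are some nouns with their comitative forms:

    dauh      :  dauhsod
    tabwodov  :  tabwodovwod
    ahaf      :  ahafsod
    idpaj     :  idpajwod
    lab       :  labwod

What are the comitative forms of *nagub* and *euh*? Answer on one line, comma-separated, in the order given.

Looking at the final consonant of each stem: -sod when the stem ends in a voiceless consonant (*dauh*, *ahaf*); -wod when the stem ends in a voiced consonant (*tabwodov*, *idpaj*, *lab*).
*nagub*: final consonant = /b/, voiced → -wod → *nagubwod*.
*euh*: final consonant = /h/, voiceless → -sod → *euhsod*.

nagubwod, euhsod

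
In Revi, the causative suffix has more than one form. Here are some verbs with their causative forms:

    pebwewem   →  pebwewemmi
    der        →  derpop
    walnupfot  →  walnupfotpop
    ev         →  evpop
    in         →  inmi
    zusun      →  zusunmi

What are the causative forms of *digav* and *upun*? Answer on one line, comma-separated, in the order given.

The alternation tracks the final consonant of the stem — -mi when the stem ends in a nasal (*pebwewem*, *in*, *zusun*); -pop when the stem ends in a non-nasal consonant (*der*, *walnupfot*, *ev*).
*digav* — final consonant /v/ (non-nasal) → -pop → *digavpop*.
The final consonant of *upun* is /n/, which is a nasal, so the suffix is -mi, giving *upunmi*.

digavpop, upunmi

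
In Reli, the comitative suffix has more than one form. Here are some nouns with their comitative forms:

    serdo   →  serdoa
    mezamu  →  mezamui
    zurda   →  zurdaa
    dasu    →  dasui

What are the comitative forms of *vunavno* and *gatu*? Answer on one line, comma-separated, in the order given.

vunavnoa, gatui

The pattern is height harmony: -i when the last vowel of the stem is a high vowel (*mezamu*, *dasu*); -a when the last vowel of the stem is a non-high vowel (*serdo*, *zurda*).
*vunavno*: last vowel = /o/, a non-high vowel → -a → *vunavnoa*.
The last vowel of *gatu* is /u/, which is a high vowel, so the suffix is -i, giving *gatui*.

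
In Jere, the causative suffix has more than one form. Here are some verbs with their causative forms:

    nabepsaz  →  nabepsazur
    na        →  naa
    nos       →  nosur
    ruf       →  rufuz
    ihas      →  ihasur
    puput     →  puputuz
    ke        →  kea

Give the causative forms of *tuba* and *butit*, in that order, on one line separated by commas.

Looking at the final sound of each stem: -ur when the stem ends in a sibilant (*nabepsaz*, *nos*, *ihas*); -uz when the stem ends in a non-sibilant consonant (*ruf*, *puput*); -a when the stem ends in a vowel (*na*, *ke*).
*tuba* — final sound /a/ (a vowel) → -a → *tubaa*.
*butit*: final sound = /t/, a non-sibilant consonant → -uz → *butituz*.

tubaa, butituz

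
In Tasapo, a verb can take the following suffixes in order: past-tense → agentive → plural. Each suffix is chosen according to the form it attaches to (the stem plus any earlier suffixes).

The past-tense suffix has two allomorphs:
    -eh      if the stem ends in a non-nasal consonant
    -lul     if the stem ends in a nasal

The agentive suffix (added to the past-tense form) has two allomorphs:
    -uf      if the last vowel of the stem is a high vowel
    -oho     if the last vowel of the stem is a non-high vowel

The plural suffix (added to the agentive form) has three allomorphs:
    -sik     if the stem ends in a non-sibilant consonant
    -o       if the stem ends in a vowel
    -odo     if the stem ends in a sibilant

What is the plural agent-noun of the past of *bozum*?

*bozum* — final consonant /m/ (a nasal) → -lul → *bozumlul*.
The past-tense form *bozumlul*: last vowel = /u/, a high vowel → -uf → *bozumluluf*.
The final sound of the agentive form *bozumluluf* is /f/, which is a non-sibilant consonant, so the plural suffix is -sik, giving *bozumlulufsik*.

bozumlulufsik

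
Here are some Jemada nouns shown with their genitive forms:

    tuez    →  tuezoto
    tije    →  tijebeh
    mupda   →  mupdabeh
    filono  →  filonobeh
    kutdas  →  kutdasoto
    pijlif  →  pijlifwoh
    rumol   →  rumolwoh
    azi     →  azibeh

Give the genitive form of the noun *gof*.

gofwoh

The alternation tracks the final sound of the stem — -oto when the stem ends in a sibilant (*tuez*, *kutdas*); -woh when the stem ends in a non-sibilant consonant (*pijlif*, *rumol*); -beh when the stem ends in a vowel (*tije*, *mupda*, *filono*, *azi*).
Since the final sound of *gof* is /f/ (a non-sibilant consonant), it takes -woh, giving *gofwoh*.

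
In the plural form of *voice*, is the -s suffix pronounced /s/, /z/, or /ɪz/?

/ɪz/

The stem *voice* ends in a sibilant (/s, z, ʃ, ʒ, tʃ, dʒ/).
The plural suffix surfaces as /ɪz/ after sibilants, /s/ after other voiceless consonants, and /z/ after other voiced sounds.
So the plural -s on *voice* is pronounced /ɪz/.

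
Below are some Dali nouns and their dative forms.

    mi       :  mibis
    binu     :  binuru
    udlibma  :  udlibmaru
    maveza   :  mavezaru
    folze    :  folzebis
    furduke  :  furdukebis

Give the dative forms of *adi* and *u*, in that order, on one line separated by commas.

The alternation tracks the last vowel of the stem — -bis when the last vowel of the stem is a front vowel (*mi*, *folze*, *furduke*); -ru when the last vowel of the stem is a back vowel (*binu*, *udlibma*, *maveza*).
Since the last vowel of *adi* is /i/ (a front vowel), it takes -bis, giving *adibis*.
*u*: last vowel = /u/, a back vowel → -ru → *uru*.

adibis, uru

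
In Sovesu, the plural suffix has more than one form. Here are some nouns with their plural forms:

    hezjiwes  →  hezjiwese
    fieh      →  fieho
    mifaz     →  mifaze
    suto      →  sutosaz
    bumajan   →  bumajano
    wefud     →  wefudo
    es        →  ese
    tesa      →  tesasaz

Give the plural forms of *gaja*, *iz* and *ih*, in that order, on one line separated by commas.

gajasaz, ize, iho

The alternation tracks the final sound of the stem — -e when the stem ends in a sibilant (*hezjiwes*, *mifaz*, *es*); -o when the stem ends in a non-sibilant consonant (*fieh*, *bumajan*, *wefud*); -saz when the stem ends in a vowel (*suto*, *tesa*).
*gaja* — final sound /a/ (a vowel) → -saz → *gajasaz*.
*iz*: final sound = /z/, a sibilant → -e → *ize*.
*ih*: final sound = /h/, a non-sibilant consonant → -o → *iho*.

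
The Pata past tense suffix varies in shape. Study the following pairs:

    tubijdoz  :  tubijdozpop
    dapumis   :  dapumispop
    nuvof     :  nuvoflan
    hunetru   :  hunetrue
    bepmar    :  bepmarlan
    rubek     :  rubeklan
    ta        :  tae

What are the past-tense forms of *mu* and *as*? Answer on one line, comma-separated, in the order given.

The pattern is sibilance of the final sound: -pop when the stem ends in a sibilant (*tubijdoz*, *dapumis*); -lan when the stem ends in a non-sibilant consonant (*nuvof*, *bepmar*, *rubek*); -e when the stem ends in a vowel (*hunetru*, *ta*).
*mu*: final sound = /u/, a vowel → -e → *mue*.
*as*: final sound = /s/, a sibilant → -pop → *aspop*.

mue, aspop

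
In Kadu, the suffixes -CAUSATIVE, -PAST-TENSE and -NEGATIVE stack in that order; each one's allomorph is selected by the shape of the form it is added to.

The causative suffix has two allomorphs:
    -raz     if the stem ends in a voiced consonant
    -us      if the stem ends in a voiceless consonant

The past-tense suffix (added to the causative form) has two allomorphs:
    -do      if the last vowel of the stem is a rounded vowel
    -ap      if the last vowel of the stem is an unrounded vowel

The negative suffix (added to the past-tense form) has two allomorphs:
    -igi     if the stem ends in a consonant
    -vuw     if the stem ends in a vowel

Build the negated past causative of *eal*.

ealrazapigi

The final consonant of *eal* is /l/, which is voiced, so the causative suffix is -raz, giving *ealraz*.
The last vowel of the causative form *ealraz* is /a/, which is an unrounded vowel, so the past-tense suffix is -ap, giving *ealrazap*.
The past-tense form *ealrazap*: final sound = /p/, a consonant → -igi → *ealrazapigi*.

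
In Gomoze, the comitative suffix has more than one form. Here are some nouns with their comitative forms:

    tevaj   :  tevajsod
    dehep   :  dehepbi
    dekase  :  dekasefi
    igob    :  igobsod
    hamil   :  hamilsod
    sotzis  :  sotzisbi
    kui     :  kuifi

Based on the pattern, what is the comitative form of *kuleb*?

The pattern is voicing of the final sound: -bi when the stem ends in a voiceless consonant (*dehep*, *sotzis*); -sod when the stem ends in a voiced consonant (*tevaj*, *igob*, *hamil*); -fi when the stem ends in a vowel (*dekase*, *kui*).
*kuleb* — final sound /b/ (a voiced consonant) → -sod → *kulebsod*.

kulebsod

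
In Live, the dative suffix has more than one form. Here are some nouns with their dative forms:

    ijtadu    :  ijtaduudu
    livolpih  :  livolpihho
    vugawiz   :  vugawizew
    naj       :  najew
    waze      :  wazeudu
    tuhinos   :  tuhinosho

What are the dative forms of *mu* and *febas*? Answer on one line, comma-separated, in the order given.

muudu, febasho

The pattern is voicing of the final sound: -ho when the stem ends in a voiceless consonant (*livolpih*, *tuhinos*); -ew when the stem ends in a voiced consonant (*vugawiz*, *naj*); -udu when the stem ends in a vowel (*ijtadu*, *waze*).
The final sound of *mu* is /u/, which is a vowel, so the suffix is -udu, giving *muudu*.
The final sound of *febas* is /s/, which is a voiceless consonant, so the suffix is -ho, giving *febasho*.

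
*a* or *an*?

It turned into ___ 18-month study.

an

The indefinite article is chosen by the initial *sound* of the following word, not its spelling.
The number *18* is spoken "eighteen", beginning with /ˌeɪˈtiːn/ — a vowel sound.
So the article is *an*: It turned into an 18-month study.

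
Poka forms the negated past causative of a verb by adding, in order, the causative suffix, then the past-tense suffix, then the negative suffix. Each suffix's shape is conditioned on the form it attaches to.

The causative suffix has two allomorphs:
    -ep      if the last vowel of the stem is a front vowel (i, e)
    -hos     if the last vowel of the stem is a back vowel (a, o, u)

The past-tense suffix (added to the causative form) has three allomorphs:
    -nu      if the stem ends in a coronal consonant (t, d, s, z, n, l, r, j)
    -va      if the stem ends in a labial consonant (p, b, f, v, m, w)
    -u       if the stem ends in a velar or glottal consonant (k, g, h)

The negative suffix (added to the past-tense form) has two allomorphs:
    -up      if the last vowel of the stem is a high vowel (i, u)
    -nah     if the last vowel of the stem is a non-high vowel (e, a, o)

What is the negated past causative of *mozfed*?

The last vowel of *mozfed* is /e/, which is a front vowel, so the causative suffix is -ep, giving *mozfedep*.
The causative form *mozfedep* — final consonant /p/ (labial) → -va → *mozfedepva*.
The last vowel of the past-tense form *mozfedepva* is /a/, which is a non-high vowel, so the negative suffix is -nah, giving *mozfedepvanah*.

mozfedepvanah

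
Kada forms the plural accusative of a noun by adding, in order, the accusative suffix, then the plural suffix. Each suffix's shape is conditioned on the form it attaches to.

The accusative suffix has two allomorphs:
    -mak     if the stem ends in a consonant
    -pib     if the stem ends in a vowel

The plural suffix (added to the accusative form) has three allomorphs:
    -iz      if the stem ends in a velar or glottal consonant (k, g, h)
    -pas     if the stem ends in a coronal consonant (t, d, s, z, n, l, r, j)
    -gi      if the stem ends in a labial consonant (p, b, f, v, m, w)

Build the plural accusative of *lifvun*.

lifvunmakiz

The final sound of *lifvun* is /n/, which is a consonant, so the accusative suffix is -mak, giving *lifvunmak*.
Since the final consonant of the accusative form *lifvunmak* is /k/ (velar/glottal), it takes -iz, giving *lifvunmakiz*.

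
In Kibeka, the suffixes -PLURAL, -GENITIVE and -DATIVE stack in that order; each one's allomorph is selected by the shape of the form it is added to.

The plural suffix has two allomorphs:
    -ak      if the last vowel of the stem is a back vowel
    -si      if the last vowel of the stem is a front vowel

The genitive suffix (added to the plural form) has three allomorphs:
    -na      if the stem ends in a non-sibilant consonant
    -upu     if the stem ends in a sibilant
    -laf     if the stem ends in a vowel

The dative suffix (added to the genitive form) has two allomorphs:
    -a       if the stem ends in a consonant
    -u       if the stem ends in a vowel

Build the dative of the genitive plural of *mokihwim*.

mokihwimsilafa

*mokihwim* — last vowel /i/ (a front vowel) → -si → *mokihwimsi*.
Since the final sound of the plural form *mokihwimsi* is /i/ (a vowel), it takes -laf, giving *mokihwimsilaf*.
The genitive form *mokihwimsilaf*: final sound = /f/, a consonant → -a → *mokihwimsilafa*.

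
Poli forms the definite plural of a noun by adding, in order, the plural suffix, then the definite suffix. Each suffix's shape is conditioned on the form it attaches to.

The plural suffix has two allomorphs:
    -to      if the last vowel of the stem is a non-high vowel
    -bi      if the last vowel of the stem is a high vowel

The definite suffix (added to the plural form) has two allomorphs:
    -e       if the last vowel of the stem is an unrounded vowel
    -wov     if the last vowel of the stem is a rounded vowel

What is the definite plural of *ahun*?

ahunbie

*ahun* — last vowel /u/ (a high vowel) → -bi → *ahunbi*.
The plural form *ahunbi* — last vowel /i/ (an unrounded vowel) → -e → *ahunbie*.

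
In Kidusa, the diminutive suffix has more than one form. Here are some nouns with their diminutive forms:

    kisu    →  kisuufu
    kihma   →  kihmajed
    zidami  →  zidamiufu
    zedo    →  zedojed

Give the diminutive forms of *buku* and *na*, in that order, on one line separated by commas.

The alternation tracks the last vowel of the stem — -ufu when the last vowel of the stem is a high vowel (*kisu*, *zidami*); -jed when the last vowel of the stem is a non-high vowel (*kihma*, *zedo*).
Since the last vowel of *buku* is /u/ (a high vowel), it takes -ufu, giving *bukuufu*.
Since the last vowel of *na* is /a/ (a non-high vowel), it takes -jed, giving *najed*.

bukuufu, najed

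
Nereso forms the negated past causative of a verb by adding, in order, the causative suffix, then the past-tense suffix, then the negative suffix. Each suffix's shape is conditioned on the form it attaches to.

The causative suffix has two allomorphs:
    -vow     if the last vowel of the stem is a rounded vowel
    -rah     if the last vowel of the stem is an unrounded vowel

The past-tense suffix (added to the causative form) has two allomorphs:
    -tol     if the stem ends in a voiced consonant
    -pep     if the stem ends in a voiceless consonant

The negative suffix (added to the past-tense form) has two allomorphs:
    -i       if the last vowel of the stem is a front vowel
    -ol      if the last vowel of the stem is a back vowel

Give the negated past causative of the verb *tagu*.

Since the last vowel of *tagu* is /u/ (a rounded vowel), it takes -vow, giving *taguvow*.
The causative form *taguvow*: final consonant = /w/, voiced → -tol → *taguvowtol*.
The past-tense form *taguvowtol* — last vowel /o/ (a back vowel) → -ol → *taguvowtolol*.

taguvowtolol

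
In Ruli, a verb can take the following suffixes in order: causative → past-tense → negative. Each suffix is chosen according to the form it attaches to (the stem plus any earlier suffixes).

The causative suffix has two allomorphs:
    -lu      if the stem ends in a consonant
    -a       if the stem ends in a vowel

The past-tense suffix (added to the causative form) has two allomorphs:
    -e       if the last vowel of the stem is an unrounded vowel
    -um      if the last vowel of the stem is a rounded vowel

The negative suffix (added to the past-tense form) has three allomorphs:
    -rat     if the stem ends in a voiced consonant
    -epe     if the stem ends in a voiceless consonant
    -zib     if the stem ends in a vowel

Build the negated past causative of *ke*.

The final sound of *ke* is /e/, which is a vowel, so the causative suffix is -a, giving *kea*.
Since the last vowel of the causative form *kea* is /a/ (an unrounded vowel), it takes -e, giving *keae*.
The past-tense form *keae*: final sound = /e/, a vowel → -zib → *keaezib*.

keaezib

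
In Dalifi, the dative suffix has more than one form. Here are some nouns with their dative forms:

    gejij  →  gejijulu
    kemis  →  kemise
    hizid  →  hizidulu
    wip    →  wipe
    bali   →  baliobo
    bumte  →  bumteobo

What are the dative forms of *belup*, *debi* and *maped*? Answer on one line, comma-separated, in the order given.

belupe, debiobo, mapedulu

The pattern is voicing of the final sound: -e when the stem ends in a voiceless consonant (*kemis*, *wip*); -ulu when the stem ends in a voiced consonant (*gejij*, *hizid*); -obo when the stem ends in a vowel (*bali*, *bumte*).
Since the final sound of *belup* is /p/ (a voiceless consonant), it takes -e, giving *belupe*.
Since the final sound of *debi* is /i/ (a vowel), it takes -obo, giving *debiobo*.
Since the final sound of *maped* is /d/ (a voiced consonant), it takes -ulu, giving *mapedulu*.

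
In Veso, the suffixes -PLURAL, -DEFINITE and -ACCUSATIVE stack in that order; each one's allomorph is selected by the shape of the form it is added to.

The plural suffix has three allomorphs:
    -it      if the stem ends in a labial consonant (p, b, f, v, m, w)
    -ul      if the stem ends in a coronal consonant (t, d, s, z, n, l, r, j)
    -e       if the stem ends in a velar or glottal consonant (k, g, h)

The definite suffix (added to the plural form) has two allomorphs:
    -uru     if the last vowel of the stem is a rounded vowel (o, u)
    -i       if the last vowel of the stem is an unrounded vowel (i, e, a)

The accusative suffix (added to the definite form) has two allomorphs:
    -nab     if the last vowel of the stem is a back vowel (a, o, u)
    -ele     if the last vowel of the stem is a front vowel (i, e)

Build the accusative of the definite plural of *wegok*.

The final consonant of *wegok* is /k/, which is velar/glottal, so the plural suffix is -e, giving *wegoke*.
Since the last vowel of the plural form *wegoke* is /e/ (an unrounded vowel), it takes -i, giving *wegokei*.
Since the last vowel of the definite form *wegokei* is /i/ (a front vowel), it takes -ele, giving *wegokeiele*.

wegokeiele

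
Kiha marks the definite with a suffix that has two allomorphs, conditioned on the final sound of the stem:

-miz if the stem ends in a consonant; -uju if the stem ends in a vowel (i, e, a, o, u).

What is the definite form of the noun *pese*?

peseuju

The final sound of *pese* is /e/, which is a vowel, so the suffix is -uju, giving *peseuju*.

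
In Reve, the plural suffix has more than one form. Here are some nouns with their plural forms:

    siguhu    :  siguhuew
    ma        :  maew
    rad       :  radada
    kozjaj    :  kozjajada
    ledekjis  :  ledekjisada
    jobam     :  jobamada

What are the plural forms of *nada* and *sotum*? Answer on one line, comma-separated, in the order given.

nadaew, sotumada

The pattern is consonant vs. vowel: -ada when the stem ends in a consonant (*rad*, *kozjaj*, *ledekjis*, *jobam*); -ew when the stem ends in a vowel (*siguhu*, *ma*).
The final sound of *nada* is /a/, which is a vowel, so the suffix is -ew, giving *nadaew*.
Since the final sound of *sotum* is /m/ (a consonant), it takes -ada, giving *sotumada*.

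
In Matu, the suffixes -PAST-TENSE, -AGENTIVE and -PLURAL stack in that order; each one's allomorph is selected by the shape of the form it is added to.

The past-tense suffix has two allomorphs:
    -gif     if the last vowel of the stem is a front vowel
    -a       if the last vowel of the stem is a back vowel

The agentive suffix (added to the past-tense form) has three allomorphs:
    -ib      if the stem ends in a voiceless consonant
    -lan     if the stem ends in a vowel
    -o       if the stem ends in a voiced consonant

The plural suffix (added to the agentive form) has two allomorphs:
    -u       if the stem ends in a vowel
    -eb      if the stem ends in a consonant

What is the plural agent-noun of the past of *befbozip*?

Since the last vowel of *befbozip* is /i/ (a front vowel), it takes -gif, giving *befbozipgif*.
The past-tense form *befbozipgif* — final sound /f/ (a voiceless consonant) → -ib → *befbozipgifib*.
Since the final sound of the agentive form *befbozipgifib* is /b/ (a consonant), it takes -eb, giving *befbozipgifibeb*.

befbozipgifibeb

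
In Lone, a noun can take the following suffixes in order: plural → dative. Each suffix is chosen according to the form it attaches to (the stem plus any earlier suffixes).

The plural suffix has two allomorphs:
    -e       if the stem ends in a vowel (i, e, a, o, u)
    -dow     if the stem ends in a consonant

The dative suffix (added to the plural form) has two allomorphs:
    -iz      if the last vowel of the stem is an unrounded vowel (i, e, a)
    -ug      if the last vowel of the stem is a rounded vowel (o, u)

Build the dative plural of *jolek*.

The final sound of *jolek* is /k/, which is a consonant, so the plural suffix is -dow, giving *jolekdow*.
Since the last vowel of the plural form *jolekdow* is /o/ (a rounded vowel), it takes -ug, giving *jolekdowug*.

jolekdowug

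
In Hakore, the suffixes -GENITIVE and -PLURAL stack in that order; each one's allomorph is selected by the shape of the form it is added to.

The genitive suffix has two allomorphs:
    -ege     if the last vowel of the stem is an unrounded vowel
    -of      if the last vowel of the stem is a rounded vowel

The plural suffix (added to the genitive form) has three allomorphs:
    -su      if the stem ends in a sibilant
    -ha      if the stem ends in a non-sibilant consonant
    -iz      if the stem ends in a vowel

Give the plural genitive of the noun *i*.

Since the last vowel of *i* is /i/ (an unrounded vowel), it takes -ege, giving *iege*.
Since the final sound of the genitive form *iege* is /e/ (a vowel), it takes -iz, giving *iegeiz*.

iegeiz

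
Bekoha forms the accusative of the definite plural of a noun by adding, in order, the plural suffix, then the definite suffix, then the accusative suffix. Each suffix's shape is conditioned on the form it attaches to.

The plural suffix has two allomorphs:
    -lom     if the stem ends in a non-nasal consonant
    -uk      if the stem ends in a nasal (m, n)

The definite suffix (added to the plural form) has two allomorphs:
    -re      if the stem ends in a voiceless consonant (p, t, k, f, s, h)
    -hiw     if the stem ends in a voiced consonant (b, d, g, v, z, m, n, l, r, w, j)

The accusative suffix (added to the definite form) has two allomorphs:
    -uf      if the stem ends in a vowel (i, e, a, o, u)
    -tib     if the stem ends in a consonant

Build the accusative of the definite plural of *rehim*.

The final consonant of *rehim* is /m/, which is a nasal, so the plural suffix is -uk, giving *rehimuk*.
The final consonant of the plural form *rehimuk* is /k/, which is voiceless, so the definite suffix is -re, giving *rehimukre*.
Since the final sound of the definite form *rehimukre* is /e/ (a vowel), it takes -uf, giving *rehimukreuf*.

rehimukreuf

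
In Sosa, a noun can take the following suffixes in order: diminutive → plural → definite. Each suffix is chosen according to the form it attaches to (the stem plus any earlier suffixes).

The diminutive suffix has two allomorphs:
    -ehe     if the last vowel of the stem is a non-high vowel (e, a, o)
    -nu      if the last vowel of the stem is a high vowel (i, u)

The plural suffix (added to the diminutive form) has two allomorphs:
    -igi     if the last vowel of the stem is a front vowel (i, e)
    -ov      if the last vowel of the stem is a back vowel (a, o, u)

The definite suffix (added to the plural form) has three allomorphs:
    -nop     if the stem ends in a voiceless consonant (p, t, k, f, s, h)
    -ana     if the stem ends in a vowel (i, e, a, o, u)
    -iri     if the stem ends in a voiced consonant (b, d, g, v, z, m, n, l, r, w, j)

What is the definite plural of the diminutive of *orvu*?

orvunuoviri

The last vowel of *orvu* is /u/, which is a high vowel, so the diminutive suffix is -nu, giving *orvunu*.
Since the last vowel of the diminutive form *orvunu* is /u/ (a back vowel), it takes -ov, giving *orvunuov*.
The plural form *orvunuov*: final sound = /v/, a voiced consonant → -iri → *orvunuoviri*.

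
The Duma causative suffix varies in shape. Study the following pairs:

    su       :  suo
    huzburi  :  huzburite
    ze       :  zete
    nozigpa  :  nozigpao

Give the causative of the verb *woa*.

The suffix is conditioned by the last vowel: -te when the last vowel of the stem is a front vowel (*huzburi*, *ze*); -o when the last vowel of the stem is a back vowel (*su*, *nozigpa*).
The last vowel of *woa* is /a/, which is a back vowel, so the suffix is -o, giving *woao*.

woao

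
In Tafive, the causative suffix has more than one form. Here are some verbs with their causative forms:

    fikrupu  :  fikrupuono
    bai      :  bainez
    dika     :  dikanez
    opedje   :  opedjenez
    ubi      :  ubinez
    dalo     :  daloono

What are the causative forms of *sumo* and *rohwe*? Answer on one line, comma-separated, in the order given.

The alternation tracks the last vowel of the stem — -ono when the last vowel of the stem is a rounded vowel (*fikrupu*, *dalo*); -nez when the last vowel of the stem is an unrounded vowel (*bai*, *dika*, *opedje*, *ubi*).
*sumo* — last vowel /o/ (a rounded vowel) → -ono → *sumoono*.
The last vowel of *rohwe* is /e/, which is an unrounded vowel, so the suffix is -nez, giving *rohwenez*.

sumoono, rohwenez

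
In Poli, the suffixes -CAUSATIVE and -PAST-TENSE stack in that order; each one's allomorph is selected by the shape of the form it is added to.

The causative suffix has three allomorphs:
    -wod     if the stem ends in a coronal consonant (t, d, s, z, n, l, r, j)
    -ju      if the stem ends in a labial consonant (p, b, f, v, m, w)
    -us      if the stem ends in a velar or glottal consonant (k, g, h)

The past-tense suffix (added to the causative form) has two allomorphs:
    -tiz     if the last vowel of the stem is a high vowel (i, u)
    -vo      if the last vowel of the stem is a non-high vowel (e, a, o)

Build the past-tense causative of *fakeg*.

fakegustiz

The final consonant of *fakeg* is /g/, which is velar/glottal, so the causative suffix is -us, giving *fakegus*.
The last vowel of the causative form *fakegus* is /u/, which is a high vowel, so the past-tense suffix is -tiz, giving *fakegustiz*.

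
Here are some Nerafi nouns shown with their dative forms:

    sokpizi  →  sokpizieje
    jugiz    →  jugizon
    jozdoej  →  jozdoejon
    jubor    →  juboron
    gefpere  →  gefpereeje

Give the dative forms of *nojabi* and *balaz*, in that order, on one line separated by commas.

Looking at the final sound of each stem: -on when the stem ends in a consonant (*jugiz*, *jozdoej*, *jubor*); -eje when the stem ends in a vowel (*sokpizi*, *gefpere*).
*nojabi*: final sound = /i/, a vowel → -eje → *nojabieje*.
Since the final sound of *balaz* is /z/ (a consonant), it takes -on, giving *balazon*.

nojabieje, balazon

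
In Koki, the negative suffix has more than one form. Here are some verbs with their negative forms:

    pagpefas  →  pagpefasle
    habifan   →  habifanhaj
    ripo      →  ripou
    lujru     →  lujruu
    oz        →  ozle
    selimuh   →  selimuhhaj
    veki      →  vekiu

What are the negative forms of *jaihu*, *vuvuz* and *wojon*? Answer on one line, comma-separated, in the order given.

Looking at the final sound of each stem: -le when the stem ends in a sibilant (*pagpefas*, *oz*); -haj when the stem ends in a non-sibilant consonant (*habifan*, *selimuh*); -u when the stem ends in a vowel (*ripo*, *lujru*, *veki*).
The final sound of *jaihu* is /u/, which is a vowel, so the suffix is -u, giving *jaihuu*.
*vuvuz* — final sound /z/ (a sibilant) → -le → *vuvuzle*.
The final sound of *wojon* is /n/, which is a non-sibilant consonant, so the suffix is -haj, giving *wojonhaj*.

jaihuu, vuvuzle, wojonhaj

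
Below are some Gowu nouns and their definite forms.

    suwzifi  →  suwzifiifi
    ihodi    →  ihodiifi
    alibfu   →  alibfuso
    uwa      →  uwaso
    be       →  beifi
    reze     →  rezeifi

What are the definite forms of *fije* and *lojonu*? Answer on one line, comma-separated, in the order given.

The alternation tracks the last vowel of the stem — -ifi when the last vowel of the stem is a front vowel (*suwzifi*, *ihodi*, *be*, *reze*); -so when the last vowel of the stem is a back vowel (*alibfu*, *uwa*).
*fije* — last vowel /e/ (a front vowel) → -ifi → *fijeifi*.
*lojonu*: last vowel = /u/, a back vowel → -so → *lojonuso*.

fijeifi, lojonuso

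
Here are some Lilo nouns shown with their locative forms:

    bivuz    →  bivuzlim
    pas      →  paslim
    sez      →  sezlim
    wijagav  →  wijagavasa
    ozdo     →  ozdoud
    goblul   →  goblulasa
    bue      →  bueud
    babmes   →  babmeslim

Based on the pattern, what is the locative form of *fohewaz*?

fohewazlim

The alternation tracks the final sound of the stem — -lim when the stem ends in a sibilant (*bivuz*, *pas*, *sez*, *babmes*); -asa when the stem ends in a non-sibilant consonant (*wijagav*, *goblul*); -ud when the stem ends in a vowel (*ozdo*, *bue*).
*fohewaz*: final sound = /z/, a sibilant → -lim → *fohewazlim*.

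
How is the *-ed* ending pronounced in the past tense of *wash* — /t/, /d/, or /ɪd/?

/t/

The stem *wash* ends in a voiceless consonant other than /t/.
The -ed suffix is realized as /ɪd/ after /t, d/; as /t/ after other voiceless consonants; and as /d/ after other voiced sounds.
So -ed on *wash* is pronounced /t/.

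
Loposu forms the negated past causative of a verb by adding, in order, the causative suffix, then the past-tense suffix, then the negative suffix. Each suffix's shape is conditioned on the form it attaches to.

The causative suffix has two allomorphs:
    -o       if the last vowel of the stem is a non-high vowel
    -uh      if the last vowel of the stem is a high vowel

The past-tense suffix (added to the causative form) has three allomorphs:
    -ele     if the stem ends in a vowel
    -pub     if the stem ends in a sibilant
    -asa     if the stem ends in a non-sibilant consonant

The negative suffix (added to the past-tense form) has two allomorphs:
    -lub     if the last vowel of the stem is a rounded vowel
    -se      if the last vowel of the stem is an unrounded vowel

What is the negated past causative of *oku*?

okuuhasase

*oku*: last vowel = /u/, a high vowel → -uh → *okuuh*.
The causative form *okuuh*: final sound = /h/, a non-sibilant consonant → -asa → *okuuhasa*.
The past-tense form *okuuhasa*: last vowel = /a/, an unrounded vowel → -se → *okuuhasase*.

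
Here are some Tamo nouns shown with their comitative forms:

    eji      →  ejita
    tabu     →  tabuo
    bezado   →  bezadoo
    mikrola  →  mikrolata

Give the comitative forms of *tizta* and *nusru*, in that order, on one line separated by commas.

Looking at the last vowel of each stem: -o when the last vowel of the stem is a rounded vowel (*tabu*, *bezado*); -ta when the last vowel of the stem is an unrounded vowel (*eji*, *mikrola*).
The last vowel of *tizta* is /a/, which is an unrounded vowel, so the suffix is -ta, giving *tiztata*.
The last vowel of *nusru* is /u/, which is a rounded vowel, so the suffix is -o, giving *nusruo*.

tiztata, nusruo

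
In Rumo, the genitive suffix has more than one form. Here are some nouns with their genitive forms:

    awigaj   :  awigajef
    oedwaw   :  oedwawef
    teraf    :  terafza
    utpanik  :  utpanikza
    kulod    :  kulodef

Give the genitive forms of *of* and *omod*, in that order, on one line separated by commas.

ofza, omodef

Looking at the final consonant of each stem: -za when the stem ends in a voiceless consonant (*teraf*, *utpanik*); -ef when the stem ends in a voiced consonant (*awigaj*, *oedwaw*, *kulod*).
The final consonant of *of* is /f/, which is voiceless, so the suffix is -za, giving *ofza*.
*omod*: final consonant = /d/, voiced → -ef → *omodef*.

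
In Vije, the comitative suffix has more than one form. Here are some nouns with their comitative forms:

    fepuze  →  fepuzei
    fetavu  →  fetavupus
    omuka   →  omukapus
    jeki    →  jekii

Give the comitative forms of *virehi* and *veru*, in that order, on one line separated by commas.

virehii, verupus

Looking at the last vowel of each stem: -i when the last vowel of the stem is a front vowel (*fepuze*, *jeki*); -pus when the last vowel of the stem is a back vowel (*fetavu*, *omuka*).
Since the last vowel of *virehi* is /i/ (a front vowel), it takes -i, giving *virehii*.
*veru* — last vowel /u/ (a back vowel) → -pus → *verupus*.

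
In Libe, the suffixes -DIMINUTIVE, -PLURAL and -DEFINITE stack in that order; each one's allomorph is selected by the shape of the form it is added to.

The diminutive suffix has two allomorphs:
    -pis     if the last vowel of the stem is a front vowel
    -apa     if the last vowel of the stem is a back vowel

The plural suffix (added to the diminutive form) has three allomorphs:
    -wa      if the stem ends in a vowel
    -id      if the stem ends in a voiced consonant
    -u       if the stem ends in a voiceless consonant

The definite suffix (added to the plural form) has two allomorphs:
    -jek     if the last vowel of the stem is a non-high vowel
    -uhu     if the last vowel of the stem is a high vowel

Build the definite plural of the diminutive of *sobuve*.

Since the last vowel of *sobuve* is /e/ (a front vowel), it takes -pis, giving *sobuvepis*.
The diminutive form *sobuvepis*: final sound = /s/, a voiceless consonant → -u → *sobuvepisu*.
The last vowel of the plural form *sobuvepisu* is /u/, which is a high vowel, so the definite suffix is -uhu, giving *sobuvepisuuhu*.

sobuvepisuuhu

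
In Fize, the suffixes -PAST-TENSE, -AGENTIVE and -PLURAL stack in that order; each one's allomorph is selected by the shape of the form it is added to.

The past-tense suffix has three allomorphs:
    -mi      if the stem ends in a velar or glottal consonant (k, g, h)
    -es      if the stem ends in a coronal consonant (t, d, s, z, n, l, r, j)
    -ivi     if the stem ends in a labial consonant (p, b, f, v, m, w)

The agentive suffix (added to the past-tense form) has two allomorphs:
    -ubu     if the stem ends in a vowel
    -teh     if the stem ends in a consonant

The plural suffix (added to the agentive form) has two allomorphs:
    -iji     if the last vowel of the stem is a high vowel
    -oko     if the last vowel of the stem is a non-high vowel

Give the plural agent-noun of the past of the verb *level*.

*level*: final consonant = /l/, coronal → -es → *leveles*.
The past-tense form *leveles*: final sound = /s/, a consonant → -teh → *levelesteh*.
Since the last vowel of the agentive form *levelesteh* is /e/ (a non-high vowel), it takes -oko, giving *levelestehoko*.

levelestehoko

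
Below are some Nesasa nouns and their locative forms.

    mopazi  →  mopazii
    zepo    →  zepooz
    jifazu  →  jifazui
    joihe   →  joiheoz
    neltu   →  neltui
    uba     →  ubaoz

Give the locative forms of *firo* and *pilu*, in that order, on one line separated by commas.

The alternation tracks the last vowel of the stem — -i when the last vowel of the stem is a high vowel (*mopazi*, *jifazu*, *neltu*); -oz when the last vowel of the stem is a non-high vowel (*zepo*, *joihe*, *uba*).
Since the last vowel of *firo* is /o/ (a non-high vowel), it takes -oz, giving *firooz*.
*pilu*: last vowel = /u/, a high vowel → -i → *pilui*.

firooz, pilui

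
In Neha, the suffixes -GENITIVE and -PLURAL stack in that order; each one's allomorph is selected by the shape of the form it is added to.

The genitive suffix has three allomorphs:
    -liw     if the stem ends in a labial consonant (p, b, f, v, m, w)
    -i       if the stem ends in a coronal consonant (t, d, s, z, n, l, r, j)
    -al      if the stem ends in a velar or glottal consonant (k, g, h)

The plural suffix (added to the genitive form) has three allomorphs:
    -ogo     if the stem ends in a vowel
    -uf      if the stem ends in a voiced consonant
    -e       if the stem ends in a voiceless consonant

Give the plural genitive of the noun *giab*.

giabliwuf

*giab*: final consonant = /b/, labial → -liw → *giabliw*.
The genitive form *giabliw* — final sound /w/ (a voiced consonant) → -uf → *giabliwuf*.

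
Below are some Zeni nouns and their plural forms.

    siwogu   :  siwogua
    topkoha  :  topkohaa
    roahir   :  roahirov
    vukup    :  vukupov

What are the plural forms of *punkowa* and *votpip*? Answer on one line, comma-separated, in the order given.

The alternation tracks the final sound of the stem — -ov when the stem ends in a consonant (*roahir*, *vukup*); -a when the stem ends in a vowel (*siwogu*, *topkoha*).
The final sound of *punkowa* is /a/, which is a vowel, so the suffix is -a, giving *punkowaa*.
*votpip*: final sound = /p/, a consonant → -ov → *votpipov*.

punkowaa, votpipov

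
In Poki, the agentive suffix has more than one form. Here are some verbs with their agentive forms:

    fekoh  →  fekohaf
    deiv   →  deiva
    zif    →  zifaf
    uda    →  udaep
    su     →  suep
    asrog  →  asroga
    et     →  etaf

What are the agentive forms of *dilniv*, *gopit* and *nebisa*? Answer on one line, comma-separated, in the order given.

The suffix is conditioned by the final sound: -af when the stem ends in a voiceless consonant (*fekoh*, *zif*, *et*); -a when the stem ends in a voiced consonant (*deiv*, *asrog*); -ep when the stem ends in a vowel (*uda*, *su*).
*dilniv*: final sound = /v/, a voiced consonant → -a → *dilniva*.
*gopit* — final sound /t/ (a voiceless consonant) → -af → *gopitaf*.
Since the final sound of *nebisa* is /a/ (a vowel), it takes -ep, giving *nebisaep*.

dilniva, gopitaf, nebisaep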